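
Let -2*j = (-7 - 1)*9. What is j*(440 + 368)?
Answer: 29088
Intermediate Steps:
j = 36 (j = -(-7 - 1)*9/2 = -(-4)*9 = -1/2*(-72) = 36)
j*(440 + 368) = 36*(440 + 368) = 36*808 = 29088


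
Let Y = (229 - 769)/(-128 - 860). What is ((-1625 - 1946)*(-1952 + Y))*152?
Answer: 13770033112/13 ≈ 1.0592e+9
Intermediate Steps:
Y = 135/247 (Y = -540/(-988) = -540*(-1/988) = 135/247 ≈ 0.54656)
((-1625 - 1946)*(-1952 + Y))*152 = ((-1625 - 1946)*(-1952 + 135/247))*152 = -3571*(-482009/247)*152 = (1721254139/247)*152 = 13770033112/13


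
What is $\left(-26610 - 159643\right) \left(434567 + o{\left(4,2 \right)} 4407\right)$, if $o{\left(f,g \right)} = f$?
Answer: $-84222675335$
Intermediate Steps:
$\left(-26610 - 159643\right) \left(434567 + o{\left(4,2 \right)} 4407\right) = \left(-26610 - 159643\right) \left(434567 + 4 \cdot 4407\right) = - 186253 \left(434567 + 17628\right) = \left(-186253\right) 452195 = -84222675335$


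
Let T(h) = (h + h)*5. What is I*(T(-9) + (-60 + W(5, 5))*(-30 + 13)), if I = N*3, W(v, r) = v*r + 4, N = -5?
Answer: -6555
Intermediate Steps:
T(h) = 10*h (T(h) = (2*h)*5 = 10*h)
W(v, r) = 4 + r*v (W(v, r) = r*v + 4 = 4 + r*v)
I = -15 (I = -5*3 = -15)
I*(T(-9) + (-60 + W(5, 5))*(-30 + 13)) = -15*(10*(-9) + (-60 + (4 + 5*5))*(-30 + 13)) = -15*(-90 + (-60 + (4 + 25))*(-17)) = -15*(-90 + (-60 + 29)*(-17)) = -15*(-90 - 31*(-17)) = -15*(-90 + 527) = -15*437 = -6555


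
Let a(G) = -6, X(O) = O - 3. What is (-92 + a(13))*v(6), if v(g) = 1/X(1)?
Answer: 49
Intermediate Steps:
X(O) = -3 + O
v(g) = -½ (v(g) = 1/(-3 + 1) = 1/(-2) = -½)
(-92 + a(13))*v(6) = (-92 - 6)*(-½) = -98*(-½) = 49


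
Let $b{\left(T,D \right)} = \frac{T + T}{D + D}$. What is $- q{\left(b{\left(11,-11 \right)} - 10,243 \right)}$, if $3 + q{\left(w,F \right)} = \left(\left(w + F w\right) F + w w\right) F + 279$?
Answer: $158457837$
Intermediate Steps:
$b{\left(T,D \right)} = \frac{T}{D}$ ($b{\left(T,D \right)} = \frac{2 T}{2 D} = 2 T \frac{1}{2 D} = \frac{T}{D}$)
$q{\left(w,F \right)} = 276 + F \left(w^{2} + F \left(w + F w\right)\right)$ ($q{\left(w,F \right)} = -3 + \left(\left(\left(w + F w\right) F + w w\right) F + 279\right) = -3 + \left(\left(F \left(w + F w\right) + w^{2}\right) F + 279\right) = -3 + \left(\left(w^{2} + F \left(w + F w\right)\right) F + 279\right) = -3 + \left(F \left(w^{2} + F \left(w + F w\right)\right) + 279\right) = -3 + \left(279 + F \left(w^{2} + F \left(w + F w\right)\right)\right) = 276 + F \left(w^{2} + F \left(w + F w\right)\right)$)
$- q{\left(b{\left(11,-11 \right)} - 10,243 \right)} = - (276 + 243 \left(\frac{11}{-11} - 10\right)^{2} + \left(\frac{11}{-11} - 10\right) 243^{2} + \left(\frac{11}{-11} - 10\right) 243^{3}) = - (276 + 243 \left(11 \left(- \frac{1}{11}\right) - 10\right)^{2} + \left(11 \left(- \frac{1}{11}\right) - 10\right) 59049 + \left(11 \left(- \frac{1}{11}\right) - 10\right) 14348907) = - (276 + 243 \left(-1 - 10\right)^{2} + \left(-1 - 10\right) 59049 + \left(-1 - 10\right) 14348907) = - (276 + 243 \left(-11\right)^{2} - 649539 - 157837977) = - (276 + 243 \cdot 121 - 649539 - 157837977) = - (276 + 29403 - 649539 - 157837977) = \left(-1\right) \left(-158457837\right) = 158457837$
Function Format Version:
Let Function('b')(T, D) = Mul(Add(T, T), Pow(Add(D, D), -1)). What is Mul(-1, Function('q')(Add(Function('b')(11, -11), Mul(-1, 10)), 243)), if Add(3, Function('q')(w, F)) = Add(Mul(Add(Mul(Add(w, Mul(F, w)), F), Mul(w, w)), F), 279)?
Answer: 158457837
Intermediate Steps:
Function('b')(T, D) = Mul(T, Pow(D, -1)) (Function('b')(T, D) = Mul(Mul(2, T), Pow(Mul(2, D), -1)) = Mul(Mul(2, T), Mul(Rational(1, 2), Pow(D, -1))) = Mul(T, Pow(D, -1)))
Function('q')(w, F) = Add(276, Mul(F, Add(Pow(w, 2), Mul(F, Add(w, Mul(F, w)))))) (Function('q')(w, F) = Add(-3, Add(Mul(Add(Mul(Add(w, Mul(F, w)), F), Mul(w, w)), F), 279)) = Add(-3, Add(Mul(Add(Mul(F, Add(w, Mul(F, w))), Pow(w, 2)), F), 279)) = Add(-3, Add(Mul(Add(Pow(w, 2), Mul(F, Add(w, Mul(F, w)))), F), 279)) = Add(-3, Add(Mul(F, Add(Pow(w, 2), Mul(F, Add(w, Mul(F, w))))), 279)) = Add(-3, Add(279, Mul(F, Add(Pow(w, 2), Mul(F, Add(w, Mul(F, w))))))) = Add(276, Mul(F, Add(Pow(w, 2), Mul(F, Add(w, Mul(F, w)))))))
Mul(-1, Function('q')(Add(Function('b')(11, -11), Mul(-1, 10)), 243)) = Mul(-1, Add(276, Mul(243, Pow(Add(Mul(11, Pow(-11, -1)), Mul(-1, 10)), 2)), Mul(Add(Mul(11, Pow(-11, -1)), Mul(-1, 10)), Pow(243, 2)), Mul(Add(Mul(11, Pow(-11, -1)), Mul(-1, 10)), Pow(243, 3)))) = Mul(-1, Add(276, Mul(243, Pow(Add(Mul(11, Rational(-1, 11)), -10), 2)), Mul(Add(Mul(11, Rational(-1, 11)), -10), 59049), Mul(Add(Mul(11, Rational(-1, 11)), -10), 14348907))) = Mul(-1, Add(276, Mul(243, Pow(Add(-1, -10), 2)), Mul(Add(-1, -10), 59049), Mul(Add(-1, -10), 14348907))) = Mul(-1, Add(276, Mul(243, Pow(-11, 2)), Mul(-11, 59049), Mul(-11, 14348907))) = Mul(-1, Add(276, Mul(243, 121), -649539, -157837977)) = Mul(-1, Add(276, 29403, -649539, -157837977)) = Mul(-1, -158457837) = 158457837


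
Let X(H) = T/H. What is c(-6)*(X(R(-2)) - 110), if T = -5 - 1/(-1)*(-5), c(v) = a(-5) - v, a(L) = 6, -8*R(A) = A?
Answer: -1800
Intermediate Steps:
R(A) = -A/8
c(v) = 6 - v
T = -10 (T = -5 - 1*(-1)*(-5) = -5 + 1*(-5) = -5 - 5 = -10)
X(H) = -10/H
c(-6)*(X(R(-2)) - 110) = (6 - 1*(-6))*(-10/((-⅛*(-2))) - 110) = (6 + 6)*(-10/¼ - 110) = 12*(-10*4 - 110) = 12*(-40 - 110) = 12*(-150) = -1800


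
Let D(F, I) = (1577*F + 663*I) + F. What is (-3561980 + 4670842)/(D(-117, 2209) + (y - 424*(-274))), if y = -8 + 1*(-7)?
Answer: 554431/698051 ≈ 0.79426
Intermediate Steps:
D(F, I) = 663*I + 1578*F (D(F, I) = (663*I + 1577*F) + F = 663*I + 1578*F)
y = -15 (y = -8 - 7 = -15)
(-3561980 + 4670842)/(D(-117, 2209) + (y - 424*(-274))) = (-3561980 + 4670842)/((663*2209 + 1578*(-117)) + (-15 - 424*(-274))) = 1108862/((1464567 - 184626) + (-15 + 116176)) = 1108862/(1279941 + 116161) = 1108862/1396102 = 1108862*(1/1396102) = 554431/698051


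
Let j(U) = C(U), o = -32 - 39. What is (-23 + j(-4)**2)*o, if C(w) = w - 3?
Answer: -1846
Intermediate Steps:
o = -71
C(w) = -3 + w
j(U) = -3 + U
(-23 + j(-4)**2)*o = (-23 + (-3 - 4)**2)*(-71) = (-23 + (-7)**2)*(-71) = (-23 + 49)*(-71) = 26*(-71) = -1846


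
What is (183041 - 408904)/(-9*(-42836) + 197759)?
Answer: -225863/583283 ≈ -0.38723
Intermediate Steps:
(183041 - 408904)/(-9*(-42836) + 197759) = -225863/(385524 + 197759) = -225863/583283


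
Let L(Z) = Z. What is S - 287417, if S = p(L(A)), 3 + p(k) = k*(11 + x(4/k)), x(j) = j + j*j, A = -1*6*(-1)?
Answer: -862042/3 ≈ -2.8735e+5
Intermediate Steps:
A = 6 (A = -6*(-1) = 6)
x(j) = j + j²
p(k) = -3 + k*(11 + 4*(1 + 4/k)/k) (p(k) = -3 + k*(11 + (4/k)*(1 + 4/k)) = -3 + k*(11 + 4*(1 + 4/k)/k))
S = 209/3 (S = 1 + 11*6 + 16/6 = 1 + 66 + 16*(⅙) = 1 + 66 + 8/3 = 209/3 ≈ 69.667)
S - 287417 = 209/3 - 287417 = -862042/3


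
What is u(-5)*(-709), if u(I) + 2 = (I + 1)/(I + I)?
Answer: 5672/5 ≈ 1134.4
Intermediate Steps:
u(I) = -2 + (1 + I)/(2*I) (u(I) = -2 + (I + 1)/(I + I) = -2 + (1 + I)/((2*I)) = -2 + (1 + I)*(1/(2*I)) = -2 + (1 + I)/(2*I))
u(-5)*(-709) = ((½)*(1 - 3*(-5))/(-5))*(-709) = ((½)*(-⅕)*(1 + 15))*(-709) = ((½)*(-⅕)*16)*(-709) = -8/5*(-709) = 5672/5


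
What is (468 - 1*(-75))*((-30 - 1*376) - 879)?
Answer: -697755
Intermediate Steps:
(468 - 1*(-75))*((-30 - 1*376) - 879) = (468 + 75)*((-30 - 376) - 879) = 543*(-406 - 879) = 543*(-1285) = -697755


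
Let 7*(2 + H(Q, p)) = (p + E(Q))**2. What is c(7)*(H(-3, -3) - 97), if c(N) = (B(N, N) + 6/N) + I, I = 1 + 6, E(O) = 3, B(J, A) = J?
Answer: -10296/7 ≈ -1470.9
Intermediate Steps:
I = 7
H(Q, p) = -2 + (3 + p)**2/7 (H(Q, p) = -2 + (p + 3)**2/7 = -2 + (3 + p)**2/7)
c(N) = 7 + N + 6/N (c(N) = (N + 6/N) + 7 = 7 + N + 6/N)
c(7)*(H(-3, -3) - 97) = (7 + 7 + 6/7)*((-2 + (3 - 3)**2/7) - 97) = (7 + 7 + 6*(1/7))*((-2 + (1/7)*0**2) - 97) = (7 + 7 + 6/7)*((-2 + (1/7)*0) - 97) = 104*((-2 + 0) - 97)/7 = 104*(-2 - 97)/7 = (104/7)*(-99) = -10296/7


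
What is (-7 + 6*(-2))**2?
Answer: 361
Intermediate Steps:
(-7 + 6*(-2))**2 = (-7 - 12)**2 = (-19)**2 = 361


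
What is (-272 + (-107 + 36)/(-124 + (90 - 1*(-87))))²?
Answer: 209873169/2809 ≈ 74715.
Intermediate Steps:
(-272 + (-107 + 36)/(-124 + (90 - 1*(-87))))² = (-272 - 71/(-124 + (90 + 87)))² = (-272 - 71/(-124 + 177))² = (-272 - 71/53)² = (-14487/53)² = 209873169/2809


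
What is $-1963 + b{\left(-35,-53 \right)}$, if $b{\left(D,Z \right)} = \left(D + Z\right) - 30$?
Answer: $-2081$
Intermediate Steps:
$b{\left(D,Z \right)} = -30 + D + Z$
$-1963 + b{\left(-35,-53 \right)} = -1963 - 118 = -2081$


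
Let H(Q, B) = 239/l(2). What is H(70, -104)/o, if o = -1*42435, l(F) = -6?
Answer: 239/254610 ≈ 0.00093869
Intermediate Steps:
o = -42435
H(Q, B) = -239/6 (H(Q, B) = 239/(-6) = 239*(-1/6) = -239/6)
H(70, -104)/o = -239/6/(-42435) = -239/6*(-1/42435) = 239/254610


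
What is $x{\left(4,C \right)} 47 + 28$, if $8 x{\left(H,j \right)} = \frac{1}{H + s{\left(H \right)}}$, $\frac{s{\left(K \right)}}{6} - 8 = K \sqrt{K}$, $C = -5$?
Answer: $\frac{22447}{800} \approx 28.059$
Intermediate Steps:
$s{\left(K \right)} = 48 + 6 K^{\frac{3}{2}}$ ($s{\left(K \right)} = 48 + 6 K \sqrt{K} = 48 + 6 K^{\frac{3}{2}}$)
$x{\left(H,j \right)} = \frac{1}{8 \left(48 + H + 6 H^{\frac{3}{2}}\right)}$ ($x{\left(H,j \right)} = \frac{1}{8 \left(H + \left(48 + 6 H^{\frac{3}{2}}\right)\right)} = \frac{1}{8 \left(48 + H + 6 H^{\frac{3}{2}}\right)}$)
$x{\left(4,C \right)} 47 + 28 = \frac{1}{8 \left(48 + 4 + 6 \cdot 4^{\frac{3}{2}}\right)} 47 + 28 = \frac{1}{8 \left(48 + 4 + 6 \cdot 8\right)} 47 + 28 = \frac{1}{8 \left(48 + 4 + 48\right)} 47 + 28 = \frac{1}{8 \cdot 100} \cdot 47 + 28 = \frac{1}{8} \cdot \frac{1}{100} \cdot 47 + 28 = \frac{1}{800} \cdot 47 + 28 = \frac{47}{800} + 28 = \frac{22447}{800}$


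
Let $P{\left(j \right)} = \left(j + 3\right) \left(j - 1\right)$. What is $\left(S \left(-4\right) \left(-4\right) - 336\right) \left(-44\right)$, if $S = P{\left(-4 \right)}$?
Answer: $11264$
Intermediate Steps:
$P{\left(j \right)} = \left(-1 + j\right) \left(3 + j\right)$ ($P{\left(j \right)} = \left(3 + j\right) \left(-1 + j\right) = \left(-1 + j\right) \left(3 + j\right)$)
$S = 5$ ($S = -3 + \left(-4\right)^{2} + 2 \left(-4\right) = -3 + 16 - 8 = 5$)
$\left(S \left(-4\right) \left(-4\right) - 336\right) \left(-44\right) = \left(5 \left(-4\right) \left(-4\right) - 336\right) \left(-44\right) = \left(\left(-20\right) \left(-4\right) - 336\right) \left(-44\right) = \left(80 - 336\right) \left(-44\right) = \left(-256\right) \left(-44\right) = 11264$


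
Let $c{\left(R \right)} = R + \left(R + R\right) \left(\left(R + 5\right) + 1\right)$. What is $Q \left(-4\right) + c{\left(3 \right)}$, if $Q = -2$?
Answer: $65$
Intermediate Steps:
$c{\left(R \right)} = R + 2 R \left(6 + R\right)$ ($c{\left(R \right)} = R + 2 R \left(\left(5 + R\right) + 1\right) = R + 2 R \left(6 + R\right)$)
$Q \left(-4\right) + c{\left(3 \right)} = \left(-2\right) \left(-4\right) + 3 \left(13 + 2 \cdot 3\right) = 8 + 3 \left(13 + 6\right) = 8 + 3 \cdot 19 = 8 + 57 = 65$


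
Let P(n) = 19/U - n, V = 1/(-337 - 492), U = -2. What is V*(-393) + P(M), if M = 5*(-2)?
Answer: 1615/1658 ≈ 0.97406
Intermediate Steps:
M = -10
V = -1/829 (V = 1/(-829) = -1/829 ≈ -0.0012063)
P(n) = -19/2 - n (P(n) = 19/(-2) - n = 19*(-½) - n = -19/2 - n)
V*(-393) + P(M) = -1/829*(-393) + (-19/2 - 1*(-10)) = 393/829 + (-19/2 + 10) = 393/829 + ½ = 1615/1658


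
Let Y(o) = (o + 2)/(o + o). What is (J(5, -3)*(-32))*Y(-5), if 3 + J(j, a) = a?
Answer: 288/5 ≈ 57.600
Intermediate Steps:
Y(o) = (2 + o)/(2*o) (Y(o) = (2 + o)/((2*o)) = (2 + o)*(1/(2*o)) = (2 + o)/(2*o))
J(j, a) = -3 + a
(J(5, -3)*(-32))*Y(-5) = ((-3 - 3)*(-32))*((½)*(2 - 5)/(-5)) = (-6*(-32))*((½)*(-⅕)*(-3)) = 192*(3/10) = 288/5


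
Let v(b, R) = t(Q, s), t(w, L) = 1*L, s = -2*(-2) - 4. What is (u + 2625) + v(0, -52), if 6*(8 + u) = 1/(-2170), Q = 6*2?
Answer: 34073339/13020 ≈ 2617.0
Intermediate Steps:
Q = 12
s = 0 (s = 4 - 4 = 0)
t(w, L) = L
v(b, R) = 0
u = -104161/13020 (u = -8 + (⅙)/(-2170) = -8 + (⅙)*(-1/2170) = -8 - 1/13020 = -104161/13020 ≈ -8.0001)
(u + 2625) + v(0, -52) = (-104161/13020 + 2625) + 0 = 34073339/13020 + 0 = 34073339/13020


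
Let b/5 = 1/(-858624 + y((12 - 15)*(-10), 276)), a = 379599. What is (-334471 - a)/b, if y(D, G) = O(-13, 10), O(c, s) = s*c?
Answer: 122642093756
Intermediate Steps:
O(c, s) = c*s
y(D, G) = -130 (y(D, G) = -13*10 = -130)
b = -5/858754 (b = 5/(-858624 - 130) = 5/(-858754) = 5*(-1/858754) = -5/858754 ≈ -5.8224e-6)
(-334471 - a)/b = (-334471 - 1*379599)/(-5/858754) = (-334471 - 379599)*(-858754/5) = -714070*(-858754/5) = 122642093756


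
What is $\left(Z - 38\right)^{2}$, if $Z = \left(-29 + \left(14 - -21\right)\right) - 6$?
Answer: $1444$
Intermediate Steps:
$Z = 0$ ($Z = \left(-29 + \left(14 + 21\right)\right) + \left(-20 + 14\right) = \left(-29 + 35\right) - 6 = 6 - 6 = 0$)
$\left(Z - 38\right)^{2} = \left(0 - 38\right)^{2} = \left(-38\right)^{2} = 1444$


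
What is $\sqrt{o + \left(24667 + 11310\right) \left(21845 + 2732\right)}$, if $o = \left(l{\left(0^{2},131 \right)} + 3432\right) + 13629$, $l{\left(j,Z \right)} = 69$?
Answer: $\sqrt{884223859} \approx 29736.0$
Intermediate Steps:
$o = 17130$ ($o = \left(69 + 3432\right) + 13629 = 3501 + 13629 = 17130$)
$\sqrt{o + \left(24667 + 11310\right) \left(21845 + 2732\right)} = \sqrt{17130 + \left(24667 + 11310\right) \left(21845 + 2732\right)} = \sqrt{17130 + 35977 \cdot 24577} = \sqrt{17130 + 884206729} = \sqrt{884223859}$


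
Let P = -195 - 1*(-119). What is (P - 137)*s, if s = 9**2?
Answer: -17253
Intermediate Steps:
s = 81
P = -76 (P = -195 + 119 = -76)
(P - 137)*s = (-76 - 137)*81 = -213*81 = -17253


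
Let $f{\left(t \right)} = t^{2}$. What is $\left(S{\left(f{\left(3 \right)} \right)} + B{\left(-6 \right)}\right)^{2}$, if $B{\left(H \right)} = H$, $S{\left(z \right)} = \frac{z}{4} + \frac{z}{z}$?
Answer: $\frac{121}{16} \approx 7.5625$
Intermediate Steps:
$S{\left(z \right)} = 1 + \frac{z}{4}$ ($S{\left(z \right)} = z \frac{1}{4} + 1 = \frac{z}{4} + 1 = 1 + \frac{z}{4}$)
$\left(S{\left(f{\left(3 \right)} \right)} + B{\left(-6 \right)}\right)^{2} = \left(\left(1 + \frac{3^{2}}{4}\right) - 6\right)^{2} = \left(\left(1 + \frac{1}{4} \cdot 9\right) - 6\right)^{2} = \left(\left(1 + \frac{9}{4}\right) - 6\right)^{2} = \left(\frac{13}{4} - 6\right)^{2} = \left(- \frac{11}{4}\right)^{2} = \frac{121}{16}$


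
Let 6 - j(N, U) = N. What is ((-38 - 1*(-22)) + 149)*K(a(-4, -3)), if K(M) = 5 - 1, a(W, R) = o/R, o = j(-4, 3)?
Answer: 532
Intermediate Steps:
j(N, U) = 6 - N
o = 10 (o = 6 - 1*(-4) = 6 + 4 = 10)
a(W, R) = 10/R
K(M) = 4
((-38 - 1*(-22)) + 149)*K(a(-4, -3)) = ((-38 - 1*(-22)) + 149)*4 = ((-38 + 22) + 149)*4 = (-16 + 149)*4 = 133*4 = 532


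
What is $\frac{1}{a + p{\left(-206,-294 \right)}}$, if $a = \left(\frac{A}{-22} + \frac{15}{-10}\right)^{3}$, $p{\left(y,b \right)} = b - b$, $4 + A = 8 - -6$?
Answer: $- \frac{10648}{79507} \approx -0.13393$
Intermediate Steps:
$A = 10$ ($A = -4 + \left(8 - -6\right) = -4 + \left(8 + 6\right) = -4 + 14 = 10$)
$p{\left(y,b \right)} = 0$
$a = - \frac{79507}{10648}$ ($a = \left(\frac{10}{-22} + \frac{15}{-10}\right)^{3} = \left(10 \left(- \frac{1}{22}\right) + 15 \left(- \frac{1}{10}\right)\right)^{3} = \left(- \frac{5}{11} - \frac{3}{2}\right)^{3} = \left(- \frac{43}{22}\right)^{3} = - \frac{79507}{10648} \approx -7.4669$)
$\frac{1}{a + p{\left(-206,-294 \right)}} = \frac{1}{- \frac{79507}{10648} + 0} = \frac{1}{- \frac{79507}{10648}} = - \frac{10648}{79507}$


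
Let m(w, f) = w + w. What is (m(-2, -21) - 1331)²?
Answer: 1782225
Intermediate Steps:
m(w, f) = 2*w
(m(-2, -21) - 1331)² = (2*(-2) - 1331)² = (-4 - 1331)² = (-1335)² = 1782225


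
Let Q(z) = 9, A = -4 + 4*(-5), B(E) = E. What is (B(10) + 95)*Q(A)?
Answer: 945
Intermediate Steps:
A = -24 (A = -4 - 20 = -24)
(B(10) + 95)*Q(A) = (10 + 95)*9 = 105*9 = 945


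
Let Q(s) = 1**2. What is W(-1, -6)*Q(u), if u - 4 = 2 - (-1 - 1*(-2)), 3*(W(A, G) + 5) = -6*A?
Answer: -3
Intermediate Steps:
W(A, G) = -5 - 2*A (W(A, G) = -5 + (-6*A)/3 = -5 - 2*A)
u = 5 (u = 4 + (2 - (-1 - 1*(-2))) = 4 + (2 - (-1 + 2)) = 4 + (2 - 1*1) = 4 + (2 - 1) = 4 + 1 = 5)
Q(s) = 1
W(-1, -6)*Q(u) = (-5 - 2*(-1))*1 = (-5 + 2)*1 = -3*1 = -3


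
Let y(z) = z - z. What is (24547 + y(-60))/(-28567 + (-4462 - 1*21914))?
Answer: -24547/54943 ≈ -0.44677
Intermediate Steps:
y(z) = 0
(24547 + y(-60))/(-28567 + (-4462 - 1*21914)) = (24547 + 0)/(-28567 + (-4462 - 1*21914)) = 24547/(-28567 + (-4462 - 21914)) = 24547/(-28567 - 26376) = 24547/(-54943) = 24547*(-1/54943) = -24547/54943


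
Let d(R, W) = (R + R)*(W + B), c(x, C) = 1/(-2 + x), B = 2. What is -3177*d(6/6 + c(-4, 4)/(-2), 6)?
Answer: -55068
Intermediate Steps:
d(R, W) = 2*R*(2 + W) (d(R, W) = (R + R)*(W + 2) = (2*R)*(2 + W) = 2*R*(2 + W))
-3177*d(6/6 + c(-4, 4)/(-2), 6) = -6354*(6/6 + 1/(-2 - 4*(-2)))*(2 + 6) = -6354*(6*(1/6) - 1/2/(-6))*8 = -6354*(1 - 1/6*(-1/2))*8 = -6354*(1 + 1/12)*8 = -6354*13*8/12 = -3177*52/3 = -55068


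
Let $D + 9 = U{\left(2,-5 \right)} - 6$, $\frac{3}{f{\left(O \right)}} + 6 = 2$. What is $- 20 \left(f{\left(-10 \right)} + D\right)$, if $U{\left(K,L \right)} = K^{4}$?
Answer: $-5$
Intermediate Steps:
$f{\left(O \right)} = - \frac{3}{4}$ ($f{\left(O \right)} = \frac{3}{-6 + 2} = \frac{3}{-4} = 3 \left(- \frac{1}{4}\right) = - \frac{3}{4}$)
$D = 1$ ($D = -9 + \left(2^{4} - 6\right) = -9 + \left(16 - 6\right) = -9 + 10 = 1$)
$- 20 \left(f{\left(-10 \right)} + D\right) = - 20 \left(- \frac{3}{4} + 1\right) = \left(-20\right) \frac{1}{4} = -5$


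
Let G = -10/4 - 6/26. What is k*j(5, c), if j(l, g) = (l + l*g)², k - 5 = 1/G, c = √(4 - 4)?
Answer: 8225/71 ≈ 115.85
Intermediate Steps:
G = -71/26 (G = -10*¼ - 6*1/26 = -5/2 - 3/13 = -71/26 ≈ -2.7308)
c = 0 (c = √0 = 0)
k = 329/71 (k = 5 + 1/(-71/26) = 5 - 26/71 = 329/71 ≈ 4.6338)
j(l, g) = (l + g*l)²
k*j(5, c) = 329*(5²*(1 + 0)²)/71 = 329*(25*1²)/71 = 329*(25*1)/71 = (329/71)*25 = 8225/71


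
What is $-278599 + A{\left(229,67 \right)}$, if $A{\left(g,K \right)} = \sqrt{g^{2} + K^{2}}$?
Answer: $-278599 + \sqrt{56930} \approx -2.7836 \cdot 10^{5}$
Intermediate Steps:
$A{\left(g,K \right)} = \sqrt{K^{2} + g^{2}}$
$-278599 + A{\left(229,67 \right)} = -278599 + \sqrt{67^{2} + 229^{2}} = -278599 + \sqrt{4489 + 52441} = -278599 + \sqrt{56930}$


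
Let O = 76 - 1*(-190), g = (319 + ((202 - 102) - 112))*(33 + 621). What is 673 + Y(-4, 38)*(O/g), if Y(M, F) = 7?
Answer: 67562728/100389 ≈ 673.01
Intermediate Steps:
g = 200778 (g = (319 + (100 - 112))*654 = (319 - 12)*654 = 307*654 = 200778)
O = 266 (O = 76 + 190 = 266)
673 + Y(-4, 38)*(O/g) = 673 + 7*(266/200778) = 673 + 7*(266*(1/200778)) = 673 + 7*(133/100389) = 673 + 931/100389 = 67562728/100389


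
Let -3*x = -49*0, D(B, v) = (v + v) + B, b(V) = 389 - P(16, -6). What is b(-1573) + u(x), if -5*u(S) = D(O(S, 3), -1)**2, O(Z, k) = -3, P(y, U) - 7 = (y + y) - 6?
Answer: 351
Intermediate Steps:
P(y, U) = 1 + 2*y (P(y, U) = 7 + ((y + y) - 6) = 7 + (2*y - 6) = 7 + (-6 + 2*y) = 1 + 2*y)
b(V) = 356 (b(V) = 389 - (1 + 2*16) = 389 - (1 + 32) = 389 - 1*33 = 389 - 33 = 356)
D(B, v) = B + 2*v (D(B, v) = 2*v + B = B + 2*v)
x = 0 (x = -(-49)*0/3 = -1/3*0 = 0)
u(S) = -5 (u(S) = -(-3 + 2*(-1))**2/5 = -(-3 - 2)**2/5 = -1/5*(-5)**2 = -1/5*25 = -5)
b(-1573) + u(x) = 356 - 5 = 351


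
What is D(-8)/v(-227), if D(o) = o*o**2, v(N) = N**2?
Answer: -512/51529 ≈ -0.0099362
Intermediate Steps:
D(o) = o**3
D(-8)/v(-227) = (-8)**3/((-227)**2) = -512/51529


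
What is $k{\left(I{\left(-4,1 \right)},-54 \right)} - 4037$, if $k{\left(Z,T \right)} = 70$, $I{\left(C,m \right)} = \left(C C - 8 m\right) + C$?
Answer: $-3967$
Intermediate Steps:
$I{\left(C,m \right)} = C + C^{2} - 8 m$ ($I{\left(C,m \right)} = \left(C^{2} - 8 m\right) + C = C + C^{2} - 8 m$)
$k{\left(I{\left(-4,1 \right)},-54 \right)} - 4037 = 70 - 4037 = -3967$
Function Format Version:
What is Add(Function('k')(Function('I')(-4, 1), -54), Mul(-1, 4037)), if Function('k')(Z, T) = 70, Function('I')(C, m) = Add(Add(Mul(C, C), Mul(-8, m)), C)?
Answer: -3967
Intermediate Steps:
Function('I')(C, m) = Add(C, Pow(C, 2), Mul(-8, m)) (Function('I')(C, m) = Add(Add(Pow(C, 2), Mul(-8, m)), C) = Add(C, Pow(C, 2), Mul(-8, m)))
Add(Function('k')(Function('I')(-4, 1), -54), Mul(-1, 4037)) = Add(70, Mul(-1, 4037)) = Add(70, -4037) = -3967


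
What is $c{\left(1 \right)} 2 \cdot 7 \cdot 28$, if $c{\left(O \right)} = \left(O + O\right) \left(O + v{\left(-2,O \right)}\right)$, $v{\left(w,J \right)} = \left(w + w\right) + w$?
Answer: $-3920$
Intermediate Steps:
$v{\left(w,J \right)} = 3 w$ ($v{\left(w,J \right)} = 2 w + w = 3 w$)
$c{\left(O \right)} = 2 O \left(-6 + O\right)$ ($c{\left(O \right)} = \left(O + O\right) \left(O + 3 \left(-2\right)\right) = 2 O \left(O - 6\right) = 2 O \left(-6 + O\right)$)
$c{\left(1 \right)} 2 \cdot 7 \cdot 28 = 2 \cdot 1 \left(-6 + 1\right) 2 \cdot 7 \cdot 28 = 2 \cdot 1 \left(-5\right) 14 \cdot 28 = \left(-10\right) 14 \cdot 28 = \left(-140\right) 28 = -3920$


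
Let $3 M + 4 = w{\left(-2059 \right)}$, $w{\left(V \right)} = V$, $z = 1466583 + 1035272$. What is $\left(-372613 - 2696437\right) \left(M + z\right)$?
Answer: $- \frac{23028622813100}{3} \approx -7.6762 \cdot 10^{12}$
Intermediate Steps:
$z = 2501855$
$M = - \frac{2063}{3}$ ($M = - \frac{4}{3} + \frac{1}{3} \left(-2059\right) = - \frac{4}{3} - \frac{2059}{3} = - \frac{2063}{3} \approx -687.67$)
$\left(-372613 - 2696437\right) \left(M + z\right) = \left(-372613 - 2696437\right) \left(- \frac{2063}{3} + 2501855\right) = \left(-3069050\right) \frac{7503502}{3} = - \frac{23028622813100}{3}$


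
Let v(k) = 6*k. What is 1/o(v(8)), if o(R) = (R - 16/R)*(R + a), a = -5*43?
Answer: -3/23881 ≈ -0.00012562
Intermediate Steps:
a = -215
o(R) = (-215 + R)*(R - 16/R) (o(R) = (R - 16/R)*(R - 215) = (R - 16/R)*(-215 + R) = (-215 + R)*(R - 16/R))
1/o(v(8)) = 1/(-16 + (6*8)² - 1290*8 + 3440/((6*8))) = 1/(-16 + 48² - 215*48 + 3440/48) = 1/(-16 + 2304 - 10320 + 3440*(1/48)) = 1/(-16 + 2304 - 10320 + 215/3) = 1/(-23881/3) = -3/23881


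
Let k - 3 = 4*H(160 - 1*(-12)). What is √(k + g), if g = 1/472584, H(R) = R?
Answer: √38581231419570/236292 ≈ 26.287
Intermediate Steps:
k = 691 (k = 3 + 4*(160 - 1*(-12)) = 3 + 4*(160 + 12) = 3 + 4*172 = 3 + 688 = 691)
g = 1/472584 ≈ 2.1160e-6
√(k + g) = √(691 + 1/472584) = √(326555545/472584) = √38581231419570/236292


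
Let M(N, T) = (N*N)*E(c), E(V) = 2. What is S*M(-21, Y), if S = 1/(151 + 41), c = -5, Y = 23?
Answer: 147/32 ≈ 4.5938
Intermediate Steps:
M(N, T) = 2*N² (M(N, T) = (N*N)*2 = N²*2 = 2*N²)
S = 1/192 ≈ 0.0052083
S*M(-21, Y) = (2*(-21)²)/192 = (2*441)/192 = (1/192)*882 = 147/32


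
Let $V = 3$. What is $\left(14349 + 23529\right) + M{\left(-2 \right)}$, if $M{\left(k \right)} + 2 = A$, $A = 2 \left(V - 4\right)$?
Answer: $37874$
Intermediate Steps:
$A = -2$ ($A = 2 \left(3 - 4\right) = 2 \left(-1\right) = -2$)
$M{\left(k \right)} = -4$ ($M{\left(k \right)} = -2 - 2 = -4$)
$\left(14349 + 23529\right) + M{\left(-2 \right)} = \left(14349 + 23529\right) - 4 = 37878 - 4 = 37874$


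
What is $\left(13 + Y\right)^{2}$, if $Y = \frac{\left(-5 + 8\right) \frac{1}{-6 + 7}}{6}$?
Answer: $\frac{729}{4} \approx 182.25$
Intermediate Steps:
$Y = \frac{1}{2}$ ($Y = \frac{3}{1} \cdot \frac{1}{6} = 3 \cdot 1 \cdot \frac{1}{6} = 3 \cdot \frac{1}{6} = \frac{1}{2} \approx 0.5$)
$\left(13 + Y\right)^{2} = \left(13 + \frac{1}{2}\right)^{2} = \left(\frac{27}{2}\right)^{2} = \frac{729}{4}$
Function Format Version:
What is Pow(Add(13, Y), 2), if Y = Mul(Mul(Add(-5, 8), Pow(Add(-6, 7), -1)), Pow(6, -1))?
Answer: Rational(729, 4) ≈ 182.25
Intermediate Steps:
Y = Rational(1, 2) (Y = Mul(Mul(3, Pow(1, -1)), Rational(1, 6)) = Mul(Mul(3, 1), Rational(1, 6)) = Mul(3, Rational(1, 6)) = Rational(1, 2) ≈ 0.50000)
Pow(Add(13, Y), 2) = Pow(Add(13, Rational(1, 2)), 2) = Pow(Rational(27, 2), 2) = Rational(729, 4)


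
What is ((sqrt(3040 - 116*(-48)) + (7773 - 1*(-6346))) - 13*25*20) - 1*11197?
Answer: -3578 + 4*sqrt(538) ≈ -3485.2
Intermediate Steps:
((sqrt(3040 - 116*(-48)) + (7773 - 1*(-6346))) - 13*25*20) - 1*11197 = ((sqrt(3040 + 5568) + (7773 + 6346)) - 325*20) - 11197 = ((sqrt(8608) + 14119) - 6500) - 11197 = ((4*sqrt(538) + 14119) - 6500) - 11197 = ((14119 + 4*sqrt(538)) - 6500) - 11197 = (7619 + 4*sqrt(538)) - 11197 = -3578 + 4*sqrt(538)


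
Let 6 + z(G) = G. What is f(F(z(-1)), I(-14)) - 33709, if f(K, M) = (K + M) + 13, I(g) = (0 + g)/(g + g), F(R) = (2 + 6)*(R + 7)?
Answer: -67391/2 ≈ -33696.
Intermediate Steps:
z(G) = -6 + G
F(R) = 56 + 8*R (F(R) = 8*(7 + R) = 56 + 8*R)
I(g) = 1/2 (I(g) = g/((2*g)) = g*(1/(2*g)) = 1/2)
f(K, M) = 13 + K + M
f(F(z(-1)), I(-14)) - 33709 = (13 + (56 + 8*(-6 - 1)) + 1/2) - 33709 = (13 + (56 + 8*(-7)) + 1/2) - 33709 = (13 + (56 - 56) + 1/2) - 33709 = (13 + 0 + 1/2) - 33709 = 27/2 - 33709 = -67391/2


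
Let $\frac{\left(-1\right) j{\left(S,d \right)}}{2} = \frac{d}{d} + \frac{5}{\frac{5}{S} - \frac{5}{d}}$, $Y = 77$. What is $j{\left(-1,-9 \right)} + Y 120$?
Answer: $\frac{36961}{4} \approx 9240.3$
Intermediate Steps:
$j{\left(S,d \right)} = -2 - \frac{10}{- \frac{5}{d} + \frac{5}{S}}$ ($j{\left(S,d \right)} = - 2 \left(\frac{d}{d} + \frac{5}{\frac{5}{S} - \frac{5}{d}}\right) = - 2 \left(1 + \frac{5}{- \frac{5}{d} + \frac{5}{S}}\right) = -2 - \frac{10}{- \frac{5}{d} + \frac{5}{S}}$)
$j{\left(-1,-9 \right)} + Y 120 = \frac{2 \left(-9 - -1 - -9\right)}{-1 - -9} + 77 \cdot 120 = \frac{2 \left(-9 + 1 + 9\right)}{-1 + 9} + 9240 = 2 \cdot \frac{1}{8} \cdot 1 + 9240 = \frac{1}{4} + 9240 = \frac{36961}{4}$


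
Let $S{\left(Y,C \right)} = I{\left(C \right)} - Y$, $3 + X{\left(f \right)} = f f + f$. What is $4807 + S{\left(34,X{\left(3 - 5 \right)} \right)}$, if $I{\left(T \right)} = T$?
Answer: $4772$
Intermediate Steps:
$X{\left(f \right)} = -3 + f + f^{2}$ ($X{\left(f \right)} = -3 + \left(f f + f\right) = -3 + \left(f^{2} + f\right) = -3 + \left(f + f^{2}\right) = -3 + f + f^{2}$)
$S{\left(Y,C \right)} = C - Y$
$4807 + S{\left(34,X{\left(3 - 5 \right)} \right)} = 4807 + \left(\left(-3 + \left(3 - 5\right) + \left(3 - 5\right)^{2}\right) - 34\right) = 4807 - \left(39 - \left(3 - 5\right)^{2}\right) = 4807 - 35 = 4772$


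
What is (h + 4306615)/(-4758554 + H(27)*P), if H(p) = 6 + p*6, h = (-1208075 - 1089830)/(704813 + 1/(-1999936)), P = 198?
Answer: -1214103523479105525/1332135698600549086 ≈ -0.91140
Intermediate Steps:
h = -4595662934080/1409580891967 (h = -2297905/(704813 - 1/1999936) = -2297905/1409580891967/1999936 = -2297905*1999936/1409580891967 = -4595662934080/1409580891967 ≈ -3.2603)
H(p) = 6 + 6*p
(h + 4306615)/(-4758554 + H(27)*P) = (-4595662934080/1409580891967 + 4306615)/(-4758554 + (6 + 6*27)*198) = 6070517617395527625/(1409580891967*(-4758554 + (6 + 162)*198)) = 6070517617395527625/(1409580891967*(-4758554 + 168*198)) = 6070517617395527625/(1409580891967*(-4758554 + 33264)) = (6070517617395527625/1409580891967)/(-4725290) = (6070517617395527625/1409580891967)*(-1/4725290) = -1214103523479105525/1332135698600549086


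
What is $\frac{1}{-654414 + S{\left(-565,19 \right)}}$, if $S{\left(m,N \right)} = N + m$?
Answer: $- \frac{1}{654960} \approx -1.5268 \cdot 10^{-6}$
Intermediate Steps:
$\frac{1}{-654414 + S{\left(-565,19 \right)}} = \frac{1}{-654414 + \left(19 - 565\right)} = \frac{1}{-654414 - 546} = \frac{1}{-654960} = - \frac{1}{654960}$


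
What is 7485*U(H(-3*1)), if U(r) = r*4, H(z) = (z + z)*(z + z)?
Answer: 1077840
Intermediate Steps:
H(z) = 4*z² (H(z) = (2*z)*(2*z) = 4*z²)
U(r) = 4*r
7485*U(H(-3*1)) = 7485*(4*(4*(-3*1)²)) = 7485*(4*(4*(-3)²)) = 7485*(4*(4*9)) = 7485*(4*36) = 7485*144 = 1077840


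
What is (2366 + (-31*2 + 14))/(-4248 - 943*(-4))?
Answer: -1159/238 ≈ -4.8698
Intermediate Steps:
(2366 + (-31*2 + 14))/(-4248 - 943*(-4)) = (2366 + (-62 + 14))/(-4248 + 3772) = (2366 - 48)/(-476) = 2318*(-1/476) = -1159/238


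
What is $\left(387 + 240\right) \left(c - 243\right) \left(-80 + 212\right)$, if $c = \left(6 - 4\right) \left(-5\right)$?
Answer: $-20939292$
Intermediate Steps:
$c = -10$ ($c = 2 \left(-5\right) = -10$)
$\left(387 + 240\right) \left(c - 243\right) \left(-80 + 212\right) = \left(387 + 240\right) \left(-10 - 243\right) \left(-80 + 212\right) = 627 \left(\left(-253\right) 132\right) = 627 \left(-33396\right) = -20939292$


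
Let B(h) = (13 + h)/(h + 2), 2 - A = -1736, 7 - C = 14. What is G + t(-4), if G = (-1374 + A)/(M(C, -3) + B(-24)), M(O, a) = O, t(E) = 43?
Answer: -13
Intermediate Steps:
C = -7 (C = 7 - 1*14 = 7 - 14 = -7)
A = 1738 (A = 2 - 1*(-1736) = 2 + 1736 = 1738)
B(h) = (13 + h)/(2 + h)
G = -56 (G = (-1374 + 1738)/(-7 + (13 - 24)/(2 - 24)) = 364/(-7 - 11/(-22)) = 364/(-7 - 1/22*(-11)) = 364/(-7 + ½) = 364/(-13/2) = 364*(-2/13) = -56)
G + t(-4) = -56 + 43 = -13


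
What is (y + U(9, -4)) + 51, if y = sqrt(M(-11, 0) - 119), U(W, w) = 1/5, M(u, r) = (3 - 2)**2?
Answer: 256/5 + I*sqrt(118) ≈ 51.2 + 10.863*I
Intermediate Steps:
M(u, r) = 1 (M(u, r) = 1**2 = 1)
U(W, w) = 1/5
y = I*sqrt(118) (y = sqrt(1 - 119) = sqrt(-118) = I*sqrt(118) ≈ 10.863*I)
(y + U(9, -4)) + 51 = (I*sqrt(118) + 1/5) + 51 = (1/5 + I*sqrt(118)) + 51 = 256/5 + I*sqrt(118)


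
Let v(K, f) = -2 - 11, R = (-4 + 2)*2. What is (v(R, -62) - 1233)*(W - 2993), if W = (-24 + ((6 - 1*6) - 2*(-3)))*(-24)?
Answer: 3191006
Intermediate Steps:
R = -4 (R = -2*2 = -4)
v(K, f) = -13
W = 432 (W = (-24 + ((6 - 6) + 6))*(-24) = (-24 + (0 + 6))*(-24) = (-24 + 6)*(-24) = -18*(-24) = 432)
(v(R, -62) - 1233)*(W - 2993) = (-13 - 1233)*(432 - 2993) = -1246*(-2561) = 3191006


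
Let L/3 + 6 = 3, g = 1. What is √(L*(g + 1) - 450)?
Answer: 6*I*√13 ≈ 21.633*I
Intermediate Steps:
L = -9 (L = -18 + 3*3 = -18 + 9 = -9)
√(L*(g + 1) - 450) = √(-9*(1 + 1) - 450) = √(-9*2 - 450) = √(-18 - 450) = √(-468) = 6*I*√13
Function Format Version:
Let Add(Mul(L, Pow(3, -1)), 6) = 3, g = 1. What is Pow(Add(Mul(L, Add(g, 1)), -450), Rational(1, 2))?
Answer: Mul(6, I, Pow(13, Rational(1, 2))) ≈ Mul(21.633, I)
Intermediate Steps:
L = -9 (L = Add(-18, Mul(3, 3)) = Add(-18, 9) = -9)
Pow(Add(Mul(L, Add(g, 1)), -450), Rational(1, 2)) = Pow(Add(Mul(-9, Add(1, 1)), -450), Rational(1, 2)) = Pow(Add(Mul(-9, 2), -450), Rational(1, 2)) = Pow(Add(-18, -450), Rational(1, 2)) = Pow(-468, Rational(1, 2)) = Mul(6, I, Pow(13, Rational(1, 2)))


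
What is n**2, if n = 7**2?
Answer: 2401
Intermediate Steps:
n = 49
n**2 = 49**2 = 2401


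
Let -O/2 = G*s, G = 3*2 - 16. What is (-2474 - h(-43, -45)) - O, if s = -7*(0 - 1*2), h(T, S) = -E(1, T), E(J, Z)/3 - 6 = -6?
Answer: -2754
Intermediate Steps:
E(J, Z) = 0 (E(J, Z) = 18 + 3*(-6) = 18 - 18 = 0)
G = -10 (G = 6 - 16 = -10)
h(T, S) = 0 (h(T, S) = -1*0 = 0)
s = 14 (s = -7*(0 - 2) = -7*(-2) = 14)
O = 280 (O = -(-20)*14 = -2*(-140) = 280)
(-2474 - h(-43, -45)) - O = (-2474 - 1*0) - 1*280 = (-2474 + 0) - 280 = -2474 - 280 = -2754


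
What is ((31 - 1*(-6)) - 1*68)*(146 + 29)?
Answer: -5425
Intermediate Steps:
((31 - 1*(-6)) - 1*68)*(146 + 29) = ((31 + 6) - 68)*175 = (37 - 68)*175 = -31*175 = -5425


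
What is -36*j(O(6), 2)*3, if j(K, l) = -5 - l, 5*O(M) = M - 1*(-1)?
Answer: 756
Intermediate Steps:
O(M) = 1/5 + M/5 (O(M) = (M - 1*(-1))/5 = (M + 1)/5 = (1 + M)/5 = 1/5 + M/5)
-36*j(O(6), 2)*3 = -36*(-5 - 1*2)*3 = -36*(-5 - 2)*3 = -36*(-7)*3 = 252*3 = 756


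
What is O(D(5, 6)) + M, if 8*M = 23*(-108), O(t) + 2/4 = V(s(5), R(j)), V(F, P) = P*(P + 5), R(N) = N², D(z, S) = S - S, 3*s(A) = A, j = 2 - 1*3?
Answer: -305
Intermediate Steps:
j = -1 (j = 2 - 3 = -1)
s(A) = A/3
D(z, S) = 0
V(F, P) = P*(5 + P)
O(t) = 11/2 (O(t) = -½ + (-1)²*(5 + (-1)²) = -½ + 1*(5 + 1) = -½ + 1*6 = -½ + 6 = 11/2)
M = -621/2 (M = (23*(-108))/8 = (⅛)*(-2484) = -621/2 ≈ -310.50)
O(D(5, 6)) + M = 11/2 - 621/2 = -305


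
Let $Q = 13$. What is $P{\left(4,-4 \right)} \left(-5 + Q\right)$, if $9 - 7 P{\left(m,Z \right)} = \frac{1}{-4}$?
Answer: $\frac{74}{7} \approx 10.571$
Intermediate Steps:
$P{\left(m,Z \right)} = \frac{37}{28}$ ($P{\left(m,Z \right)} = \frac{9}{7} - \frac{1}{7 \left(-4\right)} = \frac{9}{7} - - \frac{1}{28} = \frac{9}{7} + \frac{1}{28} = \frac{37}{28}$)
$P{\left(4,-4 \right)} \left(-5 + Q\right) = \frac{37 \left(-5 + 13\right)}{28} = \frac{37}{28} \cdot 8 = \frac{74}{7}$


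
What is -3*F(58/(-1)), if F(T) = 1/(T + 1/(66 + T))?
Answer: 24/463 ≈ 0.051836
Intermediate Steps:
-3*F(58/(-1)) = -3*(66 + 58/(-1))/(1 + (58/(-1))² + 66*(58/(-1))) = -3*(66 + 58*(-1))/(1 + (58*(-1))² + 66*(58*(-1))) = -3*(66 - 58)/(1 + (-58)² + 66*(-58)) = -3*8/(1 + 3364 - 3828) = -3*8/(-463) = -(-3)*8/463 = -3*(-8/463) = 24/463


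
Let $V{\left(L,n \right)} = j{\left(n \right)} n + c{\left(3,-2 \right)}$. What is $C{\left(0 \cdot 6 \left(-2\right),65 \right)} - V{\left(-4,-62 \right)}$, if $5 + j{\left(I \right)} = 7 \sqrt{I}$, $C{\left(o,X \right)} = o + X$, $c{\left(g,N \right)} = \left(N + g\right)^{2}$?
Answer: $-246 + 434 i \sqrt{62} \approx -246.0 + 3417.3 i$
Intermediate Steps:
$C{\left(o,X \right)} = X + o$
$j{\left(I \right)} = -5 + 7 \sqrt{I}$
$V{\left(L,n \right)} = 1 + n \left(-5 + 7 \sqrt{n}\right)$ ($V{\left(L,n \right)} = \left(-5 + 7 \sqrt{n}\right) n + \left(-2 + 3\right)^{2} = n \left(-5 + 7 \sqrt{n}\right) + 1^{2} = n \left(-5 + 7 \sqrt{n}\right) + 1 = 1 + n \left(-5 + 7 \sqrt{n}\right)$)
$C{\left(0 \cdot 6 \left(-2\right),65 \right)} - V{\left(-4,-62 \right)} = \left(65 + 0 \cdot 6 \left(-2\right)\right) - \left(1 - 62 \left(-5 + 7 \sqrt{-62}\right)\right) = \left(65 + 0 \left(-2\right)\right) - \left(1 - 62 \left(-5 + 7 i \sqrt{62}\right)\right) = \left(65 + 0\right) - \left(1 - 62 \left(-5 + 7 i \sqrt{62}\right)\right) = 65 - \left(1 + \left(310 - 434 i \sqrt{62}\right)\right) = 65 - \left(311 - 434 i \sqrt{62}\right) = -246 + 434 i \sqrt{62}$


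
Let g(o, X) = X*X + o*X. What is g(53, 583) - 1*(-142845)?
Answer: 513633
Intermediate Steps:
g(o, X) = X² + X*o
g(53, 583) - 1*(-142845) = 583*(583 + 53) - 1*(-142845) = 583*636 + 142845 = 370788 + 142845 = 513633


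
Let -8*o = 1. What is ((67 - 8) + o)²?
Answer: 221841/64 ≈ 3466.3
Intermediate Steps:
o = -⅛ (o = -⅛*1 = -⅛ ≈ -0.12500)
((67 - 8) + o)² = ((67 - 8) - ⅛)² = (59 - ⅛)² = (471/8)² = 221841/64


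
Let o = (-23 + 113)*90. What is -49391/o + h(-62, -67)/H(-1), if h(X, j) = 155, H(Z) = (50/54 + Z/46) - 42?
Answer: -4080297031/413432100 ≈ -9.8693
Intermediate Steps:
H(Z) = -1109/27 + Z/46 (H(Z) = (50*(1/54) + Z*(1/46)) - 42 = (25/27 + Z/46) - 42 = -1109/27 + Z/46)
o = 8100 (o = 90*90 = 8100)
-49391/o + h(-62, -67)/H(-1) = -49391/8100 + 155/(-1109/27 + (1/46)*(-1)) = -49391*1/8100 + 155/(-1109/27 - 1/46) = -49391/8100 + 155/(-51041/1242) = -49391/8100 + 155*(-1242/51041) = -49391/8100 - 192510/51041 = -4080297031/413432100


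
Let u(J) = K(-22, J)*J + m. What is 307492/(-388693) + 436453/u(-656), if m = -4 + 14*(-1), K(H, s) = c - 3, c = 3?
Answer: -169651760785/6996474 ≈ -24248.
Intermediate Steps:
K(H, s) = 0 (K(H, s) = 3 - 3 = 0)
m = -18 (m = -4 - 14 = -18)
u(J) = -18 (u(J) = 0*J - 18 = 0 - 18 = -18)
307492/(-388693) + 436453/u(-656) = 307492/(-388693) + 436453/(-18) = 307492*(-1/388693) + 436453*(-1/18) = -307492/388693 - 436453/18 = -169651760785/6996474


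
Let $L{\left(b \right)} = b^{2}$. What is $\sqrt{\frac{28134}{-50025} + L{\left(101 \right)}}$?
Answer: $\frac{\sqrt{113451562099}}{3335} \approx 101.0$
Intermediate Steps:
$\sqrt{\frac{28134}{-50025} + L{\left(101 \right)}} = \sqrt{\frac{28134}{-50025} + 101^{2}} = \sqrt{28134 \left(- \frac{1}{50025}\right) + 10201} = \sqrt{- \frac{9378}{16675} + 10201} = \sqrt{\frac{170092297}{16675}} = \frac{\sqrt{113451562099}}{3335}$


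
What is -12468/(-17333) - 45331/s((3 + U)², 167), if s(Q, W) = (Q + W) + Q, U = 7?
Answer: -781146467/6361211 ≈ -122.80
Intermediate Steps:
s(Q, W) = W + 2*Q
-12468/(-17333) - 45331/s((3 + U)², 167) = -12468/(-17333) - 45331/(167 + 2*(3 + 7)²) = -12468*(-1/17333) - 45331/(167 + 2*10²) = 12468/17333 - 45331/(167 + 2*100) = 12468/17333 - 45331/(167 + 200) = 12468/17333 - 45331/367 = -781146467/6361211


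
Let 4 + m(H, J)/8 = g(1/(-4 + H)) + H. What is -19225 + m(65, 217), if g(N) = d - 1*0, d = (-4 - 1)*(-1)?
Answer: -18697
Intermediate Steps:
d = 5 (d = -5*(-1) = 5)
g(N) = 5 (g(N) = 5 - 1*0 = 5 + 0 = 5)
m(H, J) = 8 + 8*H (m(H, J) = -32 + 8*(5 + H) = -32 + (40 + 8*H) = 8 + 8*H)
-19225 + m(65, 217) = -19225 + (8 + 8*65) = -19225 + (8 + 520) = -19225 + 528 = -18697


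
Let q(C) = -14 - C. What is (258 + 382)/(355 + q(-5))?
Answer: 320/173 ≈ 1.8497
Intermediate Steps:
(258 + 382)/(355 + q(-5)) = (258 + 382)/(355 + (-14 - 1*(-5))) = 640/(355 + (-14 + 5)) = 640/(355 - 9) = 640/346 = 640*(1/346) = 320/173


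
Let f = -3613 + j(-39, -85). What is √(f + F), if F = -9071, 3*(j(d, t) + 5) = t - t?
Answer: I*√12689 ≈ 112.65*I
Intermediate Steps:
j(d, t) = -5 (j(d, t) = -5 + (t - t)/3 = -5 + (⅓)*0 = -5 + 0 = -5)
f = -3618 (f = -3613 - 5 = -3618)
√(f + F) = √(-3618 - 9071) = √(-12689) = I*√12689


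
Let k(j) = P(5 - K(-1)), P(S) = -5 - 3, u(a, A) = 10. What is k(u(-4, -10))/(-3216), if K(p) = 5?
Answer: 1/402 ≈ 0.0024876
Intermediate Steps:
P(S) = -8
k(j) = -8
k(u(-4, -10))/(-3216) = -8/(-3216) = -8*(-1/3216) = 1/402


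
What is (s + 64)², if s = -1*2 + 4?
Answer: 4356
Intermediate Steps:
s = 2 (s = -2 + 4 = 2)
(s + 64)² = (2 + 64)² = 66² = 4356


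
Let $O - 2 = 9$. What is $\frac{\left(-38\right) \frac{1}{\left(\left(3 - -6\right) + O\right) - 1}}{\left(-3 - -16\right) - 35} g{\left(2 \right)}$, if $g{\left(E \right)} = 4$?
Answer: $\frac{4}{11} \approx 0.36364$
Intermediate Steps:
$O = 11$ ($O = 2 + 9 = 11$)
$\frac{\left(-38\right) \frac{1}{\left(\left(3 - -6\right) + O\right) - 1}}{\left(-3 - -16\right) - 35} g{\left(2 \right)} = \frac{\left(-38\right) \frac{1}{\left(\left(3 - -6\right) + 11\right) - 1}}{\left(-3 - -16\right) - 35} \cdot 4 = \frac{\left(-38\right) \frac{1}{\left(\left(3 + 6\right) + 11\right) - 1}}{\left(-3 + 16\right) - 35} \cdot 4 = \frac{\left(-38\right) \frac{1}{\left(9 + 11\right) - 1}}{13 - 35} \cdot 4 = \frac{\left(-38\right) \frac{1}{20 - 1}}{-22} \cdot 4 = - \frac{38}{19} \left(- \frac{1}{22}\right) 4 = \left(-38\right) \frac{1}{19} \left(- \frac{1}{22}\right) 4 = \left(-2\right) \left(- \frac{1}{22}\right) 4 = \frac{1}{11} \cdot 4 = \frac{4}{11}$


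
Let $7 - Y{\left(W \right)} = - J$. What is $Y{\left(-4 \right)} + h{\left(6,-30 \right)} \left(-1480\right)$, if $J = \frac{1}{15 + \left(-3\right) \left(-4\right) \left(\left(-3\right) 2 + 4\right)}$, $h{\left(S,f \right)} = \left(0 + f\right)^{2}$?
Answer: $- \frac{11987938}{9} \approx -1.332 \cdot 10^{6}$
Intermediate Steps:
$h{\left(S,f \right)} = f^{2}$
$J = - \frac{1}{9}$ ($J = \frac{1}{15 + 12 \left(-6 + 4\right)} = \frac{1}{15 + 12 \left(-2\right)} = \frac{1}{15 - 24} = \frac{1}{-9} = - \frac{1}{9} \approx -0.11111$)
$Y{\left(W \right)} = \frac{62}{9}$ ($Y{\left(W \right)} = 7 - \left(-1\right) \left(- \frac{1}{9}\right) = 7 - \frac{1}{9} = \frac{62}{9}$)
$Y{\left(-4 \right)} + h{\left(6,-30 \right)} \left(-1480\right) = \frac{62}{9} + \left(-30\right)^{2} \left(-1480\right) = \frac{62}{9} + 900 \left(-1480\right) = \frac{62}{9} - 1332000 = - \frac{11987938}{9}$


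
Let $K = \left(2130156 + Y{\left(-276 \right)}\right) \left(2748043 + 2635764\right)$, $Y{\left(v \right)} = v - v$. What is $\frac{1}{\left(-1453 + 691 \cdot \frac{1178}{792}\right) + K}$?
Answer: $\frac{396}{4541466118252843} \approx 8.7197 \cdot 10^{-14}$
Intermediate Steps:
$Y{\left(v \right)} = 0$
$K = 11468348783892$ ($K = \left(2130156 + 0\right) \left(2748043 + 2635764\right) = 2130156 \cdot 5383807 = 11468348783892$)
$\frac{1}{\left(-1453 + 691 \cdot \frac{1178}{792}\right) + K} = \frac{1}{\left(-1453 + 691 \cdot \frac{1178}{792}\right) + 11468348783892} = \frac{1}{\left(-1453 + 691 \cdot 1178 \cdot \frac{1}{792}\right) + 11468348783892} = \frac{1}{\left(-1453 + 691 \cdot \frac{589}{396}\right) + 11468348783892} = \frac{1}{\left(-1453 + \frac{406999}{396}\right) + 11468348783892} = \frac{1}{- \frac{168389}{396} + 11468348783892} = \frac{1}{\frac{4541466118252843}{396}} = \frac{396}{4541466118252843}$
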